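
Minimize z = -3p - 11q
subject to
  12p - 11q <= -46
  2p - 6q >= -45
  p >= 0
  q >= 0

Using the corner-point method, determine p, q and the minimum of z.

p = 219/50, q = 224/25, minimum z = -1117/10

Feasible corners and z = -3p - 11q:
  (219/50, 224/25) → z = -1117/10
  (0, 46/11) → z = -46
  (0, 15/2) → z = -165/2

At the optimal vertex, 12p - 11q = -46 and 2p - 6q = -45.
Solving simultaneously gives p = 219/50, q = 224/25.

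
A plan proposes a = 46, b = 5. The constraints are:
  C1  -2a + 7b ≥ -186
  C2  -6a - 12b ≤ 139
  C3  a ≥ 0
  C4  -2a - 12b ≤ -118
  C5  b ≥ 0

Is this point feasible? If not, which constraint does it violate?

feasible

C1: -57 ≥ -186 ✓
C2: -336 ≤ 139 ✓
C3: 46 ≥ 0 ✓
C4: -152 ≤ -118 ✓
C5: 5 ≥ 0 ✓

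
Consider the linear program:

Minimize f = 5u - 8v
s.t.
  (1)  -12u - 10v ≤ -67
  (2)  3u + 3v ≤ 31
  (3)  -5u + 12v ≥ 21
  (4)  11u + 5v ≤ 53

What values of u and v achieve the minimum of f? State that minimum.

u = -109/6, v = 57/2, minimum f = -1913/6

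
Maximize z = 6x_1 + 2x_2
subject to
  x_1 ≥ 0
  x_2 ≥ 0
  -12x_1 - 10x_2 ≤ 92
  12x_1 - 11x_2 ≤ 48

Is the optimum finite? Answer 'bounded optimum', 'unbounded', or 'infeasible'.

unbounded

From the feasible point (0, 0), moving in the direction (0, 1) keeps every constraint satisfied while z increases without bound.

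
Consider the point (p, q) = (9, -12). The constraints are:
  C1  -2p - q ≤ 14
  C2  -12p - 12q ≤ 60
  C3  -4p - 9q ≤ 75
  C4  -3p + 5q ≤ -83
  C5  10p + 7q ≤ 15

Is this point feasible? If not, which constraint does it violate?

feasible

C1: -6 ≤ 14 ✓
C2: 36 ≤ 60 ✓
C3: 72 ≤ 75 ✓
C4: -87 ≤ -83 ✓
C5: 6 ≤ 15 ✓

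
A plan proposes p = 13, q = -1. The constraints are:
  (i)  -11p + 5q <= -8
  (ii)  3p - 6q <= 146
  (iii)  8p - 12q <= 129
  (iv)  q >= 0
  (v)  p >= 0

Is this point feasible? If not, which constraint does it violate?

Constraint (iv): q = -1, which is not ≥ 0. All other constraints are satisfied.

not feasible — violates (iv)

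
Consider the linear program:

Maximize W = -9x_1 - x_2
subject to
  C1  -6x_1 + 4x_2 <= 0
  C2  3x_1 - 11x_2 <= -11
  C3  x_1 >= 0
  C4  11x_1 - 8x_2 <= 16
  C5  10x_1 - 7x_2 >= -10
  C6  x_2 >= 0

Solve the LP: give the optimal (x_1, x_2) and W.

x_1 = 22/27, x_2 = 11/9, maximum W = -77/9

Extreme points and W = -9x_1 - x_2:
  (22/27, 11/9) → W = -77/9
  (20, 30) → W = -210
  (264/97, 169/97) → W = -2545/97
The feasible region is unbounded (it extends along (7, 10), (8, 11)), but W strictly decreases along every unbounded feasible direction, so there is no improving ray and the maximum is attained at a vertex.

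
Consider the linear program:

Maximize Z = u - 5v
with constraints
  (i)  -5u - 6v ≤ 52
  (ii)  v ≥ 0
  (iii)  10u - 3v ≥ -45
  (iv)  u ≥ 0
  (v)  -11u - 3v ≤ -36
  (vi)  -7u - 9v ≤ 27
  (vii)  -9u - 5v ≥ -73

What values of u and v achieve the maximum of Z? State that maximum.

Corner points and Z = u - 5v:
  (36/11, 0) → Z = 36/11
  (73/9, 0) → Z = 73/9
  (0, 12) → Z = -60
  (0, 73/5) → Z = -73

u = 73/9, v = 0, maximum Z = 73/9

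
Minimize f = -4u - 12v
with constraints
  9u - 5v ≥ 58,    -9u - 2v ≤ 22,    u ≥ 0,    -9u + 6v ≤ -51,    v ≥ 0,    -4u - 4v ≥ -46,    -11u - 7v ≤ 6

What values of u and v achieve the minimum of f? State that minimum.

u = 33/4, v = 13/4, minimum f = -72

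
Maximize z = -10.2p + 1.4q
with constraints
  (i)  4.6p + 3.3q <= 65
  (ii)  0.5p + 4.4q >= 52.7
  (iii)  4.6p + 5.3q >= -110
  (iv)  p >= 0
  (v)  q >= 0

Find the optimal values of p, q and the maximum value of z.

Feasible corners and z = -10.2p + 1.4q:
  (1019/169, 20992/1859) → z = -84943/1859
  (0, 650/33) → z = 910/33
  (0, 527/44) → z = 3689/220

p = 0, q = 650/33, maximum z = 910/33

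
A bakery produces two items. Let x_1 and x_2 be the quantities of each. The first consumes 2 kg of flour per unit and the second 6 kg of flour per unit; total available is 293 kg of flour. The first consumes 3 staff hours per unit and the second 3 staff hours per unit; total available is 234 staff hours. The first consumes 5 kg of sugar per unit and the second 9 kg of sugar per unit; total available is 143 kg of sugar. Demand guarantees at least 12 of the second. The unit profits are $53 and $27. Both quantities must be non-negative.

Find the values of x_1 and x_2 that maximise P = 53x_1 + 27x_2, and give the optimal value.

x_1 = 7, x_2 = 12, maximum P = 695

Vertices and P = 53x_1 + 27x_2:
  (0, 143/9) → P = 429
  (0, 12) → P = 324
  (7, 12) → P = 695

At the optimal vertex, 5x_1 + 9x_2 = 143 and x_2 = 12.
Solving simultaneously gives x_1 = 7, x_2 = 12.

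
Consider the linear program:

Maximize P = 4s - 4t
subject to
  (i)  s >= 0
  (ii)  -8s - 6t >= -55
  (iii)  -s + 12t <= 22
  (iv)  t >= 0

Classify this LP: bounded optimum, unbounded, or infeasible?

Feasible corners and P = 4s - 4t:
  (0, 11/6) → P = -22/3
  (0, 0) → P = 0
  (88/17, 77/34) → P = 198/17
  (55/8, 0) → P = 55/2
The feasible region has finitely many vertices and no improving ray; the maximum is 55/2 at (55/8, 0).

bounded optimum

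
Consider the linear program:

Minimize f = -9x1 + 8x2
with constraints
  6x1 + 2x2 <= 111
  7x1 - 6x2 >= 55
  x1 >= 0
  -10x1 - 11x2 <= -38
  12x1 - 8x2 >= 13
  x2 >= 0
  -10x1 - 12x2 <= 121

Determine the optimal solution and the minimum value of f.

x1 = 37/2, x2 = 0, minimum f = -333/2

Corner points and f = -9x1 + 8x2:
  (388/25, 447/50) → f = -1704/25
  (37/2, 0) → f = -333/2
  (55/7, 0) → f = -495/7

The binding constraints are 6x1 + 2x2 = 111 and x2 = 0.
Solving simultaneously gives x1 = 37/2, x2 = 0.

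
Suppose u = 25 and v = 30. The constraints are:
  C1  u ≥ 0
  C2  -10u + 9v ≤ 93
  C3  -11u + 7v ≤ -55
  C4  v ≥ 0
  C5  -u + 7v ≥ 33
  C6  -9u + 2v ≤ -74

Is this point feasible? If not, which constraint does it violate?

feasible

C1: 25 ≥ 0 ✓
C2: 20 ≤ 93 ✓
C3: -65 ≤ -55 ✓
C4: 30 ≥ 0 ✓
C5: 185 ≥ 33 ✓
C6: -165 ≤ -74 ✓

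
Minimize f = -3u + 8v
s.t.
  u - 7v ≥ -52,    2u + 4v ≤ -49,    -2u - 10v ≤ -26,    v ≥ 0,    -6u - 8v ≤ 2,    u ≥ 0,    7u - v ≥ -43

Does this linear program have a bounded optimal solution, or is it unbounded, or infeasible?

The boundaries u - 7v = -52 and u = 0 meet at (0, 52/7), but that point violates 2u + 4v ≤ -49. Every candidate vertex is excluded by some other constraint, so the feasible region is empty.

infeasible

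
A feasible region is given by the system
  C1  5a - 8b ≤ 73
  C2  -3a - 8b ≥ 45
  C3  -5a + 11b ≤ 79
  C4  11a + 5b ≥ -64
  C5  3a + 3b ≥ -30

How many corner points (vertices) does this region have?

4

Pairwise boundary intersections that survive every other constraint:
  (7/2, -111/16)
  (-7/13, -123/13)
  (-287/73, -303/73)
  (-7/3, -23/3)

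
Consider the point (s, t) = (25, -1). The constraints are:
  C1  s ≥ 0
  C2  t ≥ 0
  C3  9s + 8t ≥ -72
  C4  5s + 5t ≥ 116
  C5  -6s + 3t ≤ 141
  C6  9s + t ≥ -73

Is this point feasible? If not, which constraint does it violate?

not feasible — violates C2

Constraint C2: t = -1, which is not ≥ 0. All other constraints are satisfied.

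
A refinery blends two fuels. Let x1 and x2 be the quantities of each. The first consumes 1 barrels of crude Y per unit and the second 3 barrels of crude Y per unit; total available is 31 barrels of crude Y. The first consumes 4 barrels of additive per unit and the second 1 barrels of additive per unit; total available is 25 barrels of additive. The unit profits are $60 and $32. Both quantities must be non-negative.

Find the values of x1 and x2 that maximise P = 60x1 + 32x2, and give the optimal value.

x1 = 4, x2 = 9, maximum P = 528

Corner points and P = 60x1 + 32x2:
  (0, 0) → P = 0
  (0, 31/3) → P = 992/3
  (25/4, 0) → P = 375
  (4, 9) → P = 528

At the optimal vertex, x1 + 3x2 = 31 and 4x1 + x2 = 25.
Solving simultaneously gives x1 = 4, x2 = 9.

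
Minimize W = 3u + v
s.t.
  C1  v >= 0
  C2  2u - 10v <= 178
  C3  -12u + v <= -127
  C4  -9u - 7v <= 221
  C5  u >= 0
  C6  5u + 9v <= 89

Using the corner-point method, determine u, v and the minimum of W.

u = 127/12, v = 0, minimum W = 127/4

Corner points and W = 3u + v:
  (127/12, 0) → W = 127/4
  (89/5, 0) → W = 267/5
  (1232/113, 433/113) → W = 4129/113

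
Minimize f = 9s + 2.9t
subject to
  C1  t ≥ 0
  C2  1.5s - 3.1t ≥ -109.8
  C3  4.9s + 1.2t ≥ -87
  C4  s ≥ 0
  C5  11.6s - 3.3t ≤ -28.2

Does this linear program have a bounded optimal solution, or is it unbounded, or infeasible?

Vertices and f = 9s + 2.9t:
  (0, 1098/31) → f = 15921/155
  (27492/3101, 123138/3101) → f = 3022641/15505
  (0, 94/11) → f = 1363/55
The feasible region has finitely many vertices and no improving ray; the minimum is 1363/55 at (0, 94/11).

bounded optimum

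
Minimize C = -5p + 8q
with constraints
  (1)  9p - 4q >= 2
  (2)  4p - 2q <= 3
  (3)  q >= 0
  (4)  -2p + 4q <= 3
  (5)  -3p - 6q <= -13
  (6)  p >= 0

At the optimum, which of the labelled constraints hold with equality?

Vertices and C = -5p + 8q:
  (3/2, 3/2) → C = 9/2
  (22/15, 43/30) → C = 62/15
  (17/12, 35/24) → C = 55/12

The minimum is at (22/15, 43/30). Substituting into each constraint, equality holds for (2) and (5); the remaining constraints have slack.

(2) and (5)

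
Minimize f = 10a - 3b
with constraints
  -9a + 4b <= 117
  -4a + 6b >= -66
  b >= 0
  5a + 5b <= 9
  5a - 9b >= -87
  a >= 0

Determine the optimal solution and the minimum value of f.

a = 0, b = 9/5, minimum f = -27/5

Extreme points and f = 10a - 3b:
  (9/5, 0) → f = 18
  (0, 0) → f = 0
  (0, 9/5) → f = -27/5

The binding constraints are 5a + 5b = 9 and a = 0.
Solving simultaneously gives a = 0, b = 9/5.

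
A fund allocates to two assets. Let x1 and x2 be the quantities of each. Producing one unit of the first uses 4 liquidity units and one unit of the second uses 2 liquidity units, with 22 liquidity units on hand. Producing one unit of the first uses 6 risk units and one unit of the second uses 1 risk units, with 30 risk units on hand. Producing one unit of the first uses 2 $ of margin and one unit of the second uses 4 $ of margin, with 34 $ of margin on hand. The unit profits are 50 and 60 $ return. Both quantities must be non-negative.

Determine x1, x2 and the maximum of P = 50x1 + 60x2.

Vertices and P = 50x1 + 60x2:
  (0, 0) → P = 0
  (0, 17/2) → P = 510
  (5, 0) → P = 250
  (19/4, 3/2) → P = 655/2
  (5/3, 23/3) → P = 1630/3

x1 = 5/3, x2 = 23/3, maximum P = 1630/3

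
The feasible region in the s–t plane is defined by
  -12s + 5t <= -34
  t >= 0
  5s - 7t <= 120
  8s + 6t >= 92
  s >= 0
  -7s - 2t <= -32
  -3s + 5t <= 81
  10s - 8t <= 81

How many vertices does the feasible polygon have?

4

The feasible vertices (each the meet of two boundaries and inside every other half-plane) are:
  (83/14, 52/7)
  (115/9, 358/15)
  (611/62, 68/31)
  (81/2, 81/2)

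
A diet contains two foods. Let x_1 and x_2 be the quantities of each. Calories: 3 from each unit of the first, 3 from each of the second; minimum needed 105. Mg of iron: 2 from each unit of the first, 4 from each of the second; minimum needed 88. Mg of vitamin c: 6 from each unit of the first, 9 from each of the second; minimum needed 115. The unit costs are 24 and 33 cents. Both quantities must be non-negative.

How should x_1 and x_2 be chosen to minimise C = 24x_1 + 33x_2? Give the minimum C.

x_1 = 26, x_2 = 9, minimum C = 921

Corner points and C = 24x_1 + 33x_2:
  (0, 35) → C = 1155
  (44, 0) → C = 1056
  (26, 9) → C = 921
The feasible region is unbounded (it extends along (0, 1), (1, 0)), but C strictly increases along every unbounded feasible direction, so there is no improving ray and the minimum is attained at a vertex.

The optimum lies where 3x_1 + 3x_2 = 105 and 2x_1 + 4x_2 = 88.
Solving simultaneously gives x_1 = 26, x_2 = 9.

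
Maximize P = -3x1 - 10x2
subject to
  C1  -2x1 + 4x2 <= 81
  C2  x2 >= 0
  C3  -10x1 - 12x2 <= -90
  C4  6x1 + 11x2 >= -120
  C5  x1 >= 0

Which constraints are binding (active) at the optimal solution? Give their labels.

C2 and C3

Extreme points and P = -3x1 - 10x2:
  (0, 81/4) → P = -405/2
  (9, 0) → P = -27
  (0, 15/2) → P = -75
The feasible region is unbounded (it extends along (2, 1), (1, 0)), but P strictly decreases along every unbounded feasible direction, so there is no improving ray and the maximum is attained at a vertex.

The maximum is at (9, 0). Substituting into each constraint, equality holds for C2 and C3; the remaining constraints have slack.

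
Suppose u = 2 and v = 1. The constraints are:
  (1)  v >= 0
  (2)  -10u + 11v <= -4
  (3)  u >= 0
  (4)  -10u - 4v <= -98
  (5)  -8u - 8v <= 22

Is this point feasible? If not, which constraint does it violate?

Constraint (4): -10u - 4v = -24, which is not ≤ -98. All other constraints are satisfied.

not feasible — violates (4)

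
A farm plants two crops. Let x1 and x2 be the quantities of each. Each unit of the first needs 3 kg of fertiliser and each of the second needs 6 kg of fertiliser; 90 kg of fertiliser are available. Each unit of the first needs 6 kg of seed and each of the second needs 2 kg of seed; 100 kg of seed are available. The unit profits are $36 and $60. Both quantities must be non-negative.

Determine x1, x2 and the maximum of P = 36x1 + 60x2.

The binding constraints are 3x1 + 6x2 = 90 and 6x1 + 2x2 = 100.
Solving simultaneously gives x1 = 14, x2 = 8.

x1 = 14, x2 = 8, maximum P = 984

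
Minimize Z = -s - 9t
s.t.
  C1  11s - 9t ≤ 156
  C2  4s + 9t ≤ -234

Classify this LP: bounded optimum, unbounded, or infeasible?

From the feasible point (-26/5, -1066/45), moving in the direction (-9, 4) keeps every constraint satisfied while Z decreases without bound.

unbounded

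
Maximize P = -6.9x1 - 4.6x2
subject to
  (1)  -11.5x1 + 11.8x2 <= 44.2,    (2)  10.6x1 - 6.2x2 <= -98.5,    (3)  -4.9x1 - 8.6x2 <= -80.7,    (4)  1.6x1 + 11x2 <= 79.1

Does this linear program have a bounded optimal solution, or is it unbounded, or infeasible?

The boundaries -11.5x1 + 11.8x2 = 44.2 and 10.6x1 - 6.2x2 = -98.5 meet at (-44413/2689, -66423/5378), but that point violates -4.9x1 - 8.6x2 ≤ -80.7. Every candidate vertex is excluded by some other constraint, so the feasible region is empty.

infeasible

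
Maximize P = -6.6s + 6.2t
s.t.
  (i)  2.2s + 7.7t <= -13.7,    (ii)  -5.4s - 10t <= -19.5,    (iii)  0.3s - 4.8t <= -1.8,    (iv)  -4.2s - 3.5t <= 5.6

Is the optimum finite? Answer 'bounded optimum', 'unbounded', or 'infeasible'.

infeasible

The boundaries 2.2s + 7.7t = -13.7 and -5.4s - 10t = -19.5 meet at (28715/1958, -5844/979), but that point violates 0.3s - 4.8t ≤ -1.8. Every candidate vertex is excluded by some other constraint, so the feasible region is empty.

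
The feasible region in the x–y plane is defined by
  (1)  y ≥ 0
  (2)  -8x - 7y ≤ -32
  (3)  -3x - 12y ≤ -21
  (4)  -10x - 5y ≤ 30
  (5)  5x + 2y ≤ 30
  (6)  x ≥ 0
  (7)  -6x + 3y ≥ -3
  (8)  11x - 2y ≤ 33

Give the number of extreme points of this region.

Intersecting each pair of boundary lines and keeping only the points that satisfy every inequality leaves:
  (0, 32/7)
  (39/22, 28/11)
  (0, 15)
  (32/9, 55/9)

4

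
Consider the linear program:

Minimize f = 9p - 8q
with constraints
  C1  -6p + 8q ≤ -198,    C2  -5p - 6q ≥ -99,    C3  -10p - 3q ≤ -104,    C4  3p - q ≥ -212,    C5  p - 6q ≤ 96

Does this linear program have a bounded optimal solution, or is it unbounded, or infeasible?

bounded optimum

Extreme points and f = 9p - 8q:
  (495/19, -99/19) → f = 5247/19
  (15, -27/2) → f = 243
  (65/2, -127/12) → f = 2263/6
The feasible region has finitely many vertices and no improving ray; the minimum is 243 at (15, -27/2).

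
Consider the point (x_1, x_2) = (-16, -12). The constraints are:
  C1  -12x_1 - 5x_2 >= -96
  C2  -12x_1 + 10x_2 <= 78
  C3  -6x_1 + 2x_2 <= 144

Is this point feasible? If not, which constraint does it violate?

C1: 252 ≥ -96 ✓
C2: 72 ≤ 78 ✓
C3: 72 ≤ 144 ✓

feasible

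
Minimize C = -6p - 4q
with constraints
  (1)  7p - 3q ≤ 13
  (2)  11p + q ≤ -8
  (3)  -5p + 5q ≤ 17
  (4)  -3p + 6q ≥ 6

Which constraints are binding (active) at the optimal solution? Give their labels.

Extreme points and C = -6p - 4q:
  (-19/20, 49/20) → C = -41/10
  (-18/23, 14/23) → C = 52/23
  (-24/5, -7/5) → C = 172/5

The minimum is at (-19/20, 49/20). Substituting into each constraint, equality holds for (2) and (3); the remaining constraints have slack.

(2) and (3)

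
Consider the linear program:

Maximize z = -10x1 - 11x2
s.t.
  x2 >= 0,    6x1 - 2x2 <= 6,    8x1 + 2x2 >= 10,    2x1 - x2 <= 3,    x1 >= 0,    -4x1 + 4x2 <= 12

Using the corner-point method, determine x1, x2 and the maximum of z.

At the optimal vertex, 6x1 - 2x2 = 6 and 8x1 + 2x2 = 10.
Solving simultaneously gives x1 = 8/7, x2 = 3/7.

x1 = 8/7, x2 = 3/7, maximum z = -113/7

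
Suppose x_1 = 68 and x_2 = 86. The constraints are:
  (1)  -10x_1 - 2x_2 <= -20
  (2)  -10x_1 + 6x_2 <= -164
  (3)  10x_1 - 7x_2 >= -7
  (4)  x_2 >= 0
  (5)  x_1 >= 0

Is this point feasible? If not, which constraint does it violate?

(1): -852 ≤ -20 ✓
(2): -164 ≤ -164 ✓
(3): 78 ≥ -7 ✓
(4): 86 ≥ 0 ✓
(5): 68 ≥ 0 ✓

feasible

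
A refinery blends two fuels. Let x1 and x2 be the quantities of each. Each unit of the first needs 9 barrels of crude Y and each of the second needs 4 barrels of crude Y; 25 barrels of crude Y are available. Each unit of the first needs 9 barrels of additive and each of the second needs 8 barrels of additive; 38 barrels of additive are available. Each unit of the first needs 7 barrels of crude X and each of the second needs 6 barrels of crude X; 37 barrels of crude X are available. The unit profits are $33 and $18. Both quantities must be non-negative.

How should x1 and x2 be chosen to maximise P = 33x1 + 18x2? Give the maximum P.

Feasible corners and P = 33x1 + 18x2:
  (0, 0) → P = 0
  (0, 19/4) → P = 171/2
  (25/9, 0) → P = 275/3
  (4/3, 13/4) → P = 205/2

x1 = 4/3, x2 = 13/4, maximum P = 205/2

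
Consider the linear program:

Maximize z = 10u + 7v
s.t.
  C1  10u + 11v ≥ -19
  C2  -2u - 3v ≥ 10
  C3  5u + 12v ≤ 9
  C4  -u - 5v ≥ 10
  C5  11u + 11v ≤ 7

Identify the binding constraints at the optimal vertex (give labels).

C1 and C5

Feasible corners and z = 10u + 7v:
  (53/8, -31/4) → z = 12
  (26, -279/11) → z = 907/11
  (131/11, -124/11) → z = 442/11

The maximum is at (26, -279/11). Substituting into each constraint, equality holds for C1 and C5; the remaining constraints have slack.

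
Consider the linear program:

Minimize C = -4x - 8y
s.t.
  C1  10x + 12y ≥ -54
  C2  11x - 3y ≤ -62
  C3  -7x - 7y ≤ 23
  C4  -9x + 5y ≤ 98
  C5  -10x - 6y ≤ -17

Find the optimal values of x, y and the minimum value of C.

x = -4/7, y = 130/7, minimum C = -1024/7

At the optimal vertex, 11x - 3y = -62 and -9x + 5y = 98.
Solving simultaneously gives x = -4/7, y = 130/7.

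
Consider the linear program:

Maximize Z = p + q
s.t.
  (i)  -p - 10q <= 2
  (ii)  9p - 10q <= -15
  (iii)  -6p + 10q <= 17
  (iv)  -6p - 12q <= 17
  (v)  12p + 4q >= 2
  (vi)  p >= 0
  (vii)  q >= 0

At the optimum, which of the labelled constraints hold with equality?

Vertices and Z = p + q:
  (2/3, 21/10) → Z = 83/30
  (0, 3/2) → Z = 3/2
  (0, 17/10) → Z = 17/10

The maximum is at (2/3, 21/10). Substituting into each constraint, equality holds for (ii) and (iii); the remaining constraints have slack.

(ii) and (iii)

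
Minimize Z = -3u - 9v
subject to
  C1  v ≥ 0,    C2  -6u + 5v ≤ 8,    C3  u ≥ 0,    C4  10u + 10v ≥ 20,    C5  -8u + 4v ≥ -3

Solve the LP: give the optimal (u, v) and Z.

Feasible corners and Z = -3u - 9v:
  (2/11, 20/11) → Z = -186/11
  (47/16, 41/8) → Z = -879/16
  (11/12, 13/12) → Z = -25/2

u = 47/16, v = 41/8, minimum Z = -879/16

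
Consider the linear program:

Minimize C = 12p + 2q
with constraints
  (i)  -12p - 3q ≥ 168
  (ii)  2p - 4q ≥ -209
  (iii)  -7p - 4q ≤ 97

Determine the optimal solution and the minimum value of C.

p = -34, q = 141/4, minimum C = -675/2

Vertices and C = 12p + 2q:
  (-433/18, 362/9) → C = -1874/9
  (-127/9, 4/9) → C = -1516/9
  (-34, 141/4) → C = -675/2

The binding constraints are 2p - 4q = -209 and -7p - 4q = 97.
Solving simultaneously gives p = -34, q = 141/4.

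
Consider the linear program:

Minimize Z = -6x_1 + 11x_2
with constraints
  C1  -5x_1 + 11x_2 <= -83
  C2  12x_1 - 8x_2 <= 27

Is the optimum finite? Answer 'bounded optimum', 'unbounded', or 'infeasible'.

From the feasible point (-367/92, -861/92), moving in the direction (-8, -12) keeps every constraint satisfied while Z decreases without bound.

unbounded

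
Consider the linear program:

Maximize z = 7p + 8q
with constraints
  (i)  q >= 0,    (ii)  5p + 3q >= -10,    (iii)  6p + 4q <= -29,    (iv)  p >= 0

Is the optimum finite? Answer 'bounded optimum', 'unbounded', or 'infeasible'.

The boundaries q = 0 and p = 0 meet at (0, 0), but that point violates 6p + 4q ≤ -29. Every candidate vertex is excluded by some other constraint, so the feasible region is empty.

infeasible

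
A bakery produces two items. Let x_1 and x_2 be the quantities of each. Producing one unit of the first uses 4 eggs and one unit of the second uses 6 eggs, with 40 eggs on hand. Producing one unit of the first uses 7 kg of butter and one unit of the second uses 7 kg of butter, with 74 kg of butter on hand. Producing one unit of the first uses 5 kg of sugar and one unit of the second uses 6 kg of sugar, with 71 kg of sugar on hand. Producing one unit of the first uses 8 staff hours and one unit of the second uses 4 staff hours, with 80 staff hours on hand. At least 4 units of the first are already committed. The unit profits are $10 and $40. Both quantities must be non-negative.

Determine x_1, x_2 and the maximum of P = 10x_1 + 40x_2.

x_1 = 4, x_2 = 4, maximum P = 200

Extreme points and P = 10x_1 + 40x_2:
  (10, 0) → P = 100
  (4, 0) → P = 40
  (4, 4) → P = 200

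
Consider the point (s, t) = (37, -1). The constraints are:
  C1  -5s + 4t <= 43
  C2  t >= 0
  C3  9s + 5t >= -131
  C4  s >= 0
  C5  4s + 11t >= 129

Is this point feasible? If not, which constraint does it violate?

Constraint C2: t = -1, which is not ≥ 0. All other constraints are satisfied.

not feasible — violates C2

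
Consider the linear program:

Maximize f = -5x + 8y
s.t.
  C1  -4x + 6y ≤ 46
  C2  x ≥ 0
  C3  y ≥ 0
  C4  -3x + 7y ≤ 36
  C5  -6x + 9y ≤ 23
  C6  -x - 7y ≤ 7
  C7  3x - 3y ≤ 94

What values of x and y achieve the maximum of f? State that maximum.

Feasible corners and f = -5x + 8y:
  (0, 0) → f = 0
  (0, 23/9) → f = 184/9
  (94/3, 0) → f = -470/3
  (163/15, 49/5) → f = 361/15
  (383/6, 65/2) → f = -355/6

The binding constraints are -3x + 7y = 36 and -6x + 9y = 23.
Solving simultaneously gives x = 163/15, y = 49/5.

x = 163/15, y = 49/5, maximum f = 361/15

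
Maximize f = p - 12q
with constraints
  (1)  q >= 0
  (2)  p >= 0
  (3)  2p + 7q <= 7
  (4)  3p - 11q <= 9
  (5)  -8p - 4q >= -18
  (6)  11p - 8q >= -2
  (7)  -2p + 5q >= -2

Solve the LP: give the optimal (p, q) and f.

p = 1, q = 0, maximum f = 1

Extreme points and f = p - 12q:
  (0, 0) → f = 0
  (1, 0) → f = 1
  (0, 1/4) → f = -3
  (49/24, 5/12) → f = -71/24
  (14/31, 27/31) → f = -10

At the optimal vertex, q = 0 and -2p + 5q = -2.
Solving simultaneously gives p = 1, q = 0.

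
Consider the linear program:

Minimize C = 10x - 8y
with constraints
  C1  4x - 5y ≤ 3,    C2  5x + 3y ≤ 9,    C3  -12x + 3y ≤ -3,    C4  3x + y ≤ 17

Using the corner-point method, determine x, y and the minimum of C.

x = 12/17, y = 31/17, minimum C = -128/17

Feasible corners and C = 10x - 8y:
  (54/37, 21/37) → C = 372/37
  (1/8, -1/2) → C = 21/4
  (12/17, 31/17) → C = -128/17

At the optimal vertex, 5x + 3y = 9 and -12x + 3y = -3.
Solving simultaneously gives x = 12/17, y = 31/17.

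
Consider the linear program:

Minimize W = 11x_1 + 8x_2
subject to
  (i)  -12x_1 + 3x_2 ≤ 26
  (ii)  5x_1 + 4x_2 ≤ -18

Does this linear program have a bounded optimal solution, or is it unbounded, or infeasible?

From the feasible point (-158/63, -86/63), moving in the direction (-3, -12) keeps every constraint satisfied while W decreases without bound.

unbounded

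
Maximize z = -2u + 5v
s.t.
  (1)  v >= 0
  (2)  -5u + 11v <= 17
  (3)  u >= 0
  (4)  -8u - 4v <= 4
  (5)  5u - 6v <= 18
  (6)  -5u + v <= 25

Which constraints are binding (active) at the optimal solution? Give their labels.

(2) and (5)

Vertices and z = -2u + 5v:
  (0, 0) → z = 0
  (18/5, 0) → z = -36/5
  (0, 17/11) → z = 85/11
  (12, 7) → z = 11

The maximum is at (12, 7). Substituting into each constraint, equality holds for (2) and (5); the remaining constraints have slack.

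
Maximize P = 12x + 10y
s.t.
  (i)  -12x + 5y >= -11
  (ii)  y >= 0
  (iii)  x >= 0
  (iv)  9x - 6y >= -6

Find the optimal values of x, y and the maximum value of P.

x = 32/9, y = 19/3, maximum P = 106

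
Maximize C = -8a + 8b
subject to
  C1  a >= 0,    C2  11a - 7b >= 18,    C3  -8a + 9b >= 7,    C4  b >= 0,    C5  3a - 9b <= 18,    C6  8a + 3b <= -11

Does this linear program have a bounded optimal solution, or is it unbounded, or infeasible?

The boundaries 11a - 7b = 18 and -8a + 9b = 7 meet at (211/43, 221/43), but that point violates 8a + 3b ≤ -11. Every candidate vertex is excluded by some other constraint, so the feasible region is empty.

infeasible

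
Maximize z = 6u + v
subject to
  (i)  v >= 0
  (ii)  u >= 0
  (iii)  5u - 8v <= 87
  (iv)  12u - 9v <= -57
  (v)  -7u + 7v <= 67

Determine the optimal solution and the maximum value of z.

u = 68/7, v = 135/7, maximum z = 543/7

Extreme points and z = 6u + v:
  (0, 19/3) → z = 19/3
  (0, 67/7) → z = 67/7
  (68/7, 135/7) → z = 543/7

At the optimal vertex, 12u - 9v = -57 and -7u + 7v = 67.
Solving simultaneously gives u = 68/7, v = 135/7.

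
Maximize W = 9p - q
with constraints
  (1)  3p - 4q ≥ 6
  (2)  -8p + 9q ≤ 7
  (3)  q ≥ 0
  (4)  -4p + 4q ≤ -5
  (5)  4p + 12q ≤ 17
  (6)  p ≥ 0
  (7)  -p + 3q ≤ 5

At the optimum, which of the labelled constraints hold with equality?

(3) and (5)

Feasible corners and W = 9p - q:
  (2, 0) → W = 18
  (35/13, 27/52) → W = 1233/52
  (17/4, 0) → W = 153/4

The maximum is at (17/4, 0). Substituting into each constraint, equality holds for (3) and (5); the remaining constraints have slack.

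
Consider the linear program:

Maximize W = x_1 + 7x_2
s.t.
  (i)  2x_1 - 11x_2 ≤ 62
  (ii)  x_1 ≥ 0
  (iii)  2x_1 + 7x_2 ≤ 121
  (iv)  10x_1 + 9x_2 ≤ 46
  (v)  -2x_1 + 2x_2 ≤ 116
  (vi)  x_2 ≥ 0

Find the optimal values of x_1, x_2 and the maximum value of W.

x_1 = 0, x_2 = 46/9, maximum W = 322/9

Vertices and W = x_1 + 7x_2:
  (0, 46/9) → W = 322/9
  (0, 0) → W = 0
  (23/5, 0) → W = 23/5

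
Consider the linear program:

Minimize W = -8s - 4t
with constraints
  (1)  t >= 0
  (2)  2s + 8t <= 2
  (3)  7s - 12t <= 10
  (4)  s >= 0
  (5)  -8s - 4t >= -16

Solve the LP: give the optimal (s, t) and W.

Vertices and W = -8s - 4t:
  (1, 0) → W = -8
  (0, 0) → W = 0
  (0, 1/4) → W = -1

The optimum lies where t = 0 and 2s + 8t = 2.
Solving simultaneously gives s = 1, t = 0.

s = 1, t = 0, minimum W = -8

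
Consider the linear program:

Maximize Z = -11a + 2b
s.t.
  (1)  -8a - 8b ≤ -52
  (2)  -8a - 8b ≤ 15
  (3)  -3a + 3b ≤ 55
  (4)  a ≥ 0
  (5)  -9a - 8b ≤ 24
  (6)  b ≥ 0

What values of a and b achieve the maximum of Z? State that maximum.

a = 0, b = 55/3, maximum Z = 110/3

The feasible region is unbounded (it extends along (1, 1), (1, 0)), but Z strictly decreases along every unbounded feasible direction, so there is no improving ray and the maximum is attained at a vertex.

The binding constraints are -3a + 3b = 55 and a = 0.
Solving simultaneously gives a = 0, b = 55/3.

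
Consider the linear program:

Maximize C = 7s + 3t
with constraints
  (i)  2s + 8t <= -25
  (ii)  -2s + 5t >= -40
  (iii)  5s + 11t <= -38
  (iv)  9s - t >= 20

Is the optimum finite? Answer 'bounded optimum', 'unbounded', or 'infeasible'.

Corner points and C = 7s + 3t:
  (250/47, -276/47) → C = 922/47
  (60/43, -320/43) → C = -540/43
  (7/4, -17/4) → C = -1/2
The feasible region has finitely many vertices and no improving ray; the maximum is 922/47 at (250/47, -276/47).

bounded optimum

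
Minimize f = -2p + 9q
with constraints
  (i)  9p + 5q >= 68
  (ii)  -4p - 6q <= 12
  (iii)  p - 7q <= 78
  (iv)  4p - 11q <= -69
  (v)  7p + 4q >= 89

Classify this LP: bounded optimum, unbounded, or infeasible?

Extreme points and f = -2p + 9q:
  (-173, 325) → f = 3271
  (703/93, 839/93) → f = 6145/93
The feasible region has finitely many vertices and no improving ray; the minimum is 6145/93 at (703/93, 839/93).

bounded optimum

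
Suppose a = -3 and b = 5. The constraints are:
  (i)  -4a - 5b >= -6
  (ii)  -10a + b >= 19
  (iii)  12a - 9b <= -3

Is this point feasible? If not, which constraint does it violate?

not feasible — violates (i)

Constraint (i): -4a - 5b = -13, which is not ≥ -6. All other constraints are satisfied.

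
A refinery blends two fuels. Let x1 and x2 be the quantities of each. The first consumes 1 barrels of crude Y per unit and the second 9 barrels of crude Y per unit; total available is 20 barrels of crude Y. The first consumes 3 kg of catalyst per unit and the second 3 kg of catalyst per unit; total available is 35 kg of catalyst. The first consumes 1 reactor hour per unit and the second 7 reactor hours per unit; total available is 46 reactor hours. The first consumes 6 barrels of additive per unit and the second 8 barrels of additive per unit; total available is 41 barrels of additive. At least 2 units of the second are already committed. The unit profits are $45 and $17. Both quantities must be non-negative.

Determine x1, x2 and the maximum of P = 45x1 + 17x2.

x1 = 2, x2 = 2, maximum P = 124

Extreme points and P = 45x1 + 17x2:
  (0, 20/9) → P = 340/9
  (0, 2) → P = 34
  (2, 2) → P = 124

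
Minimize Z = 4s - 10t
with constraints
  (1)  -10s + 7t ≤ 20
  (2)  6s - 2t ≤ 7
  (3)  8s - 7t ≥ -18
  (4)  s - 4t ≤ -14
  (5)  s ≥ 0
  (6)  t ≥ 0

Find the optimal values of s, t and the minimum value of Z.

Feasible corners and Z = 4s - 10t:
  (85/26, 82/13) → Z = -50
  (28/11, 91/22) → Z = -343/11
  (26/25, 94/25) → Z = -836/25

The optimum lies where 6s - 2t = 7 and 8s - 7t = -18.
Solving simultaneously gives s = 85/26, t = 82/13.

s = 85/26, t = 82/13, minimum Z = -50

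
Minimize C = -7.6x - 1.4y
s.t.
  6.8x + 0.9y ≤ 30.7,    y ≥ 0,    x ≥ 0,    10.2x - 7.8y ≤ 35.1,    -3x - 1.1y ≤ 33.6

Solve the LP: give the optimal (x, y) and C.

Extreme points and C = -7.6x - 1.4y:
  (0, 307/9) → C = -2149/45
  (9035/2074, 73/61) → C = -180352/5185
  (0, 0) → C = 0
  (117/34, 0) → C = -2223/85

x = 0, y = 307/9, minimum C = -2149/45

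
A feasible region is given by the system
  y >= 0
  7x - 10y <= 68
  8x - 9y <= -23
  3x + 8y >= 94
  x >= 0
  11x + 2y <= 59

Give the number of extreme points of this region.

3

Pairwise boundary intersections that survive every other constraint:
  (0, 47/4)
  (142/41, 857/82)
  (0, 59/2)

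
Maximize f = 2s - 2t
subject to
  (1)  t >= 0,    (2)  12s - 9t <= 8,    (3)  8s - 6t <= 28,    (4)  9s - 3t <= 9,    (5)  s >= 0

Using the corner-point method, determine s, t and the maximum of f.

Extreme points and f = 2s - 2t:
  (2/3, 0) → f = 4/3
  (0, 0) → f = 0
  (19/15, 4/5) → f = 14/15
The feasible region is unbounded (it extends along (0, 1), (1, 3)), but f strictly decreases along every unbounded feasible direction, so there is no improving ray and the maximum is attained at a vertex.

s = 2/3, t = 0, maximum f = 4/3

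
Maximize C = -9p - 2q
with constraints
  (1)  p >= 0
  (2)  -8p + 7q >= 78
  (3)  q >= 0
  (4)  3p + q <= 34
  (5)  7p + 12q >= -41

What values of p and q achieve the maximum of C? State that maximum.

The optimum lies where p = 0 and -8p + 7q = 78.
Solving simultaneously gives p = 0, q = 78/7.

p = 0, q = 78/7, maximum C = -156/7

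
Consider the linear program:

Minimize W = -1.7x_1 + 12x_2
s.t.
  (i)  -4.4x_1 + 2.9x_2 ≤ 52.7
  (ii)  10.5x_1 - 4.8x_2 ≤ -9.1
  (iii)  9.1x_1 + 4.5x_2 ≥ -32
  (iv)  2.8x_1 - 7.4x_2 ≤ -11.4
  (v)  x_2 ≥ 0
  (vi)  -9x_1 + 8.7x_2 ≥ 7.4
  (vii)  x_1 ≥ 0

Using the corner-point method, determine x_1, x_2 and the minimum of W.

x_1 = 0, x_2 = 91/48, minimum W = 91/4

The binding constraints are 10.5x_1 - 4.8x_2 = -9.1 and x_1 = 0.
Solving simultaneously gives x_1 = 0, x_2 = 91/48.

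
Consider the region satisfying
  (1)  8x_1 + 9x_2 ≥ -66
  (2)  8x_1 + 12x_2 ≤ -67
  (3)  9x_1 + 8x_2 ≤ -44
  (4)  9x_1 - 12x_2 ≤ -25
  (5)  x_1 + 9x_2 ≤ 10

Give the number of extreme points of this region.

Intersecting each pair of boundary lines and keeping only the points that satisfy every inequality leaves:
  (-63/8, -1/3)
  (-339/59, -394/177)
  (-92/17, -403/204)

3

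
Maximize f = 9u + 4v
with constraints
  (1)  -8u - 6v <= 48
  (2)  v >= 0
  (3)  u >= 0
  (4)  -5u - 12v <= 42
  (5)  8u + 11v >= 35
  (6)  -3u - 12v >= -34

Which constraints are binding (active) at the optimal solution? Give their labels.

(2) and (6)

Corner points and f = 9u + 4v:
  (35/8, 0) → f = 315/8
  (34/3, 0) → f = 102
  (46/63, 167/63) → f = 1082/63

The maximum is at (34/3, 0). Substituting into each constraint, equality holds for (2) and (6); the remaining constraints have slack.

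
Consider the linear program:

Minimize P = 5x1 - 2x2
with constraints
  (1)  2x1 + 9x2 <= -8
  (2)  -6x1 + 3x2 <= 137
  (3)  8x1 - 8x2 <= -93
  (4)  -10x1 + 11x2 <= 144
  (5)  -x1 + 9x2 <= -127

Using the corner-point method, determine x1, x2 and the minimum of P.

x1 = -817/24, x2 = -269/12, minimum P = -1003/8

Extreme points and P = 5x1 - 2x2:
  (-817/24, -269/12) → P = -1003/8
  (-538/17, -899/51) → P = -6272/51
  (-1853/64, -1109/64) → P = -7047/64

The optimum lies where -6x1 + 3x2 = 137 and 8x1 - 8x2 = -93.
Solving simultaneously gives x1 = -817/24, x2 = -269/12.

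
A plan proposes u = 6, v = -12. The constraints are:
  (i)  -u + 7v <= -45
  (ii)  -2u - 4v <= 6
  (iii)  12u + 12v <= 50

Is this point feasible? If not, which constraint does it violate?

not feasible — violates (ii)

Constraint (ii): -2u - 4v = 36, which is not ≤ 6. All other constraints are satisfied.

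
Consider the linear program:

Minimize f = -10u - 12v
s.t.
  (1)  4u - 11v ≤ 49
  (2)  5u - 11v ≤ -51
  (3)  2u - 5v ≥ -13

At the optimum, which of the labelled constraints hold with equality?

Vertices and f = -10u - 12v:
  (-100, -449/11) → f = 16388/11
  (-194, -75) → f = 2840
  (-112/3, -37/3) → f = 1564/3

The minimum is at (-112/3, -37/3). Substituting into each constraint, equality holds for (2) and (3); the remaining constraints have slack.

(2) and (3)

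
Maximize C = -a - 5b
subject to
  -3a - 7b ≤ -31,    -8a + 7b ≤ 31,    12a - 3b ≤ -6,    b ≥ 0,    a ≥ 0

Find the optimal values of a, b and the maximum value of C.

a = 17/31, b = 130/31, maximum C = -667/31

The binding constraints are -3a - 7b = -31 and 12a - 3b = -6.
Solving simultaneously gives a = 17/31, b = 130/31.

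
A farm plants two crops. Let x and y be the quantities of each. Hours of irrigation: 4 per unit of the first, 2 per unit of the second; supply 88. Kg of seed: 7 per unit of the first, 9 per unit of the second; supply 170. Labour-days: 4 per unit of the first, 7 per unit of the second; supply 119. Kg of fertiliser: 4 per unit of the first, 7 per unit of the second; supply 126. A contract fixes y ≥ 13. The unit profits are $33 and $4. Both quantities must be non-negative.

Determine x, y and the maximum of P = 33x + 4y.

The binding constraints are 4x + 7y = 119 and y = 13.
Solving simultaneously gives x = 7, y = 13.

x = 7, y = 13, maximum P = 283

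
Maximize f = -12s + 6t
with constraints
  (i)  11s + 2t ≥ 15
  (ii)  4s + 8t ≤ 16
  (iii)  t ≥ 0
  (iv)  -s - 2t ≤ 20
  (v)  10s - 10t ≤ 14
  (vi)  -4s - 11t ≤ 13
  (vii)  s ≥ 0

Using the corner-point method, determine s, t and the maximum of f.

Corner points and f = -12s + 6t:
  (11/10, 29/20) → f = -9/2
  (15/11, 0) → f = -180/11
  (34/15, 13/15) → f = -22
  (7/5, 0) → f = -84/5

The binding constraints are 11s + 2t = 15 and 4s + 8t = 16.
Solving simultaneously gives s = 11/10, t = 29/20.

s = 11/10, t = 29/20, maximum f = -9/2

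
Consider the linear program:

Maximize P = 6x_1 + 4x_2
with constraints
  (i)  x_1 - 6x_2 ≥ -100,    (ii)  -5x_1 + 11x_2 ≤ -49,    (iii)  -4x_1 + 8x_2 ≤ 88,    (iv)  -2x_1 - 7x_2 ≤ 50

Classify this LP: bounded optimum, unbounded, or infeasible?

unbounded

From the feasible point (1394/19, 549/19), moving in the direction (7, -2) keeps every constraint satisfied while P increases without bound.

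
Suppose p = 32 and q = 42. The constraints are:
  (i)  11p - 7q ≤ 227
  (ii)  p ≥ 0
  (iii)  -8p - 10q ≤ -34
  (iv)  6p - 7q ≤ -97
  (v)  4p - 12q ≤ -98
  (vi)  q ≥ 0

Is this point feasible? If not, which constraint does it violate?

(i): 58 ≤ 227 ✓
(ii): 32 ≥ 0 ✓
(iii): -676 ≤ -34 ✓
(iv): -102 ≤ -97 ✓
(v): -376 ≤ -98 ✓
(vi): 42 ≥ 0 ✓

feasible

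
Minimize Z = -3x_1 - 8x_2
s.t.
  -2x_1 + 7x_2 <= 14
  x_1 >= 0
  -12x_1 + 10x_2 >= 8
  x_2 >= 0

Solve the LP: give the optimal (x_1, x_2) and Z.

Corner points and Z = -3x_1 - 8x_2:
  (0, 2) → Z = -16
  (21/16, 19/8) → Z = -367/16
  (0, 4/5) → Z = -32/5

The optimum lies where -2x_1 + 7x_2 = 14 and -12x_1 + 10x_2 = 8.
Solving simultaneously gives x_1 = 21/16, x_2 = 19/8.

x_1 = 21/16, x_2 = 19/8, minimum Z = -367/16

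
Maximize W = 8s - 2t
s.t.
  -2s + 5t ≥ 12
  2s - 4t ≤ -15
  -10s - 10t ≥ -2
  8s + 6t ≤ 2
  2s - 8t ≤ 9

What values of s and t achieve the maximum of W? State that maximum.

s = -71/30, t = 77/30, maximum W = -361/15

Vertices and W = 8s - 2t:
  (-27/2, -3) → W = -102
  (-47/2, -7) → W = -174
  (-71/30, 77/30) → W = -361/15
The feasible region is unbounded (it extends along (-1, 1), (-4, -1)), but W strictly decreases along every unbounded feasible direction, so there is no improving ray and the maximum is attained at a vertex.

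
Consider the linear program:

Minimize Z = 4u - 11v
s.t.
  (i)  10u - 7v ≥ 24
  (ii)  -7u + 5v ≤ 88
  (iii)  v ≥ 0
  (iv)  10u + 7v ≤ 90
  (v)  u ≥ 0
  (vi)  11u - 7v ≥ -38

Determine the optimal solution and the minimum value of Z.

u = 57/10, v = 33/7, minimum Z = -1017/35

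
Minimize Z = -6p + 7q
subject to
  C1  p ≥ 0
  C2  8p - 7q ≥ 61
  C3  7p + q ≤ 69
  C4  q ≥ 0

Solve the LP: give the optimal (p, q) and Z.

p = 69/7, q = 0, minimum Z = -414/7

Extreme points and Z = -6p + 7q:
  (544/57, 125/57) → Z = -2389/57
  (61/8, 0) → Z = -183/4
  (69/7, 0) → Z = -414/7

The optimum lies where 7p + q = 69 and q = 0.
Solving simultaneously gives p = 69/7, q = 0.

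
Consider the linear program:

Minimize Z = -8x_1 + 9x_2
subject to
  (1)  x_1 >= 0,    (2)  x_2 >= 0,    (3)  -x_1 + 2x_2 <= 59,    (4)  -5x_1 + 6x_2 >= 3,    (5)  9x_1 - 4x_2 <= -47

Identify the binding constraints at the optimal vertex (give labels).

(1) and (5)

Extreme points and Z = -8x_1 + 9x_2:
  (0, 59/2) → Z = 531/2
  (0, 47/4) → Z = 423/4
  (71/7, 242/7) → Z = 230

The minimum is at (0, 47/4). Substituting into each constraint, equality holds for (1) and (5); the remaining constraints have slack.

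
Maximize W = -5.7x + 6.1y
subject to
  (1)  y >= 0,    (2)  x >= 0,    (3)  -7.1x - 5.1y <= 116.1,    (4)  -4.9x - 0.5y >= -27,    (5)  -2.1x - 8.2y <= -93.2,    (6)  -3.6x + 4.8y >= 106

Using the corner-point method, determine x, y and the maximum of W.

x = 0, y = 54, maximum W = 329.4

Extreme points and W = -5.7x + 6.1y:
  (0, 54) → W = 1647/5
  (0, 265/12) → W = 3233/24
  (1915/633, 15415/633) → W = 83116/633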